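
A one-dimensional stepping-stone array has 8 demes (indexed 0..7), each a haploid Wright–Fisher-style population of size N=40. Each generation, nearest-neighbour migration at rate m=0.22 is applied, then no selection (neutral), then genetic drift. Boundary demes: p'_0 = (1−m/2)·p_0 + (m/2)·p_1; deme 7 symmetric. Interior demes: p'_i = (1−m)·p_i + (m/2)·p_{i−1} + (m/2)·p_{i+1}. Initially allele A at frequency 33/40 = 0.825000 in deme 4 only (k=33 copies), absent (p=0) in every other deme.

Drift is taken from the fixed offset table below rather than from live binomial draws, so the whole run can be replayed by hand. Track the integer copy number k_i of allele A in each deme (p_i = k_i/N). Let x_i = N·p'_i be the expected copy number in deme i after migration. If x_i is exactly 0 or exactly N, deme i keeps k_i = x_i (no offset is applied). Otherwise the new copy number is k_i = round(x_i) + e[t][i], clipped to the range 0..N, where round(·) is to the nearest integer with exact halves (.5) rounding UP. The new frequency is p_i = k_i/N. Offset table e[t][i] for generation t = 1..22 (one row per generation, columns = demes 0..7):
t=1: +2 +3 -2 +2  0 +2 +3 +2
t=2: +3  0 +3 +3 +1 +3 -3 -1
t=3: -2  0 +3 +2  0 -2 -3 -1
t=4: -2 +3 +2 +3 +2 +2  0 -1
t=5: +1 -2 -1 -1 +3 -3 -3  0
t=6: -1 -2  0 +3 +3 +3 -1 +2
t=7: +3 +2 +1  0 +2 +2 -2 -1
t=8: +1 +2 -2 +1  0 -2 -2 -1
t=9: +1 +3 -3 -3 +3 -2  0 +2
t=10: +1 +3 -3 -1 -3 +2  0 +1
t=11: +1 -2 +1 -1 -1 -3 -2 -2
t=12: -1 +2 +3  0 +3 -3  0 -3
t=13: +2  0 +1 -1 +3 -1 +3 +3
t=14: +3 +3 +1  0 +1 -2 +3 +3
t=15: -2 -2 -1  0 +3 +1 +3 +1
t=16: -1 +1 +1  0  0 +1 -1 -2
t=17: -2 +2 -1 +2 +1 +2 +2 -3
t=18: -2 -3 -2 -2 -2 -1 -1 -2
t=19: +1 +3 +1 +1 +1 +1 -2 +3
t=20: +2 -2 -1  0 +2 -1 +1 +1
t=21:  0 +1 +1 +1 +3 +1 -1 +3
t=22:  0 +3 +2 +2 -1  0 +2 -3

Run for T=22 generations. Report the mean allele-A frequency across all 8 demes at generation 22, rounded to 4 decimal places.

t=0: k=[0 0 0 0 33 0 0 0]
t=1: x=[0.0000 0.0000 0.0000 3.6300 25.7400 3.6300 0.0000 0.0000] k=[0 0 0 6 26 6 0 0]
t=2: x=[0.0000 0.0000 0.6600 7.5400 21.6000 7.5400 0.6600 0.0000] k=[0 0 4 11 23 11 0 0]
t=3: x=[0.0000 0.4400 4.3300 11.5500 20.3600 11.1100 1.2100 0.0000] k=[0 0 7 14 20 9 0 0]
t=4: x=[0.0000 0.7700 7.0000 13.8900 18.1300 9.2200 0.9900 0.0000] k=[0 4 9 17 20 11 1 0]
t=5: x=[0.4400 4.1100 9.3300 16.4500 18.6800 10.8900 1.9900 0.1100] k=[1 2 8 15 22 8 0 0]
t=6: x=[1.1100 2.5500 8.1100 15.0000 19.6900 8.6600 0.8800 0.0000] k=[0 1 8 18 23 12 0 0]
t=7: x=[0.1100 1.6600 8.3300 17.4500 21.2400 11.8900 1.3200 0.0000] k=[3 4 9 17 23 14 0 0]
t=8: x=[3.1100 4.4400 9.3300 16.7800 21.3500 13.4500 1.5400 0.0000] k=[4 6 7 18 21 11 0 0]
t=9: x=[4.2200 5.8900 8.1000 17.1200 19.5700 10.8900 1.2100 0.0000] k=[5 9 5 14 23 9 1 0]
t=10: x=[5.4400 8.1200 6.4300 14.0000 20.4700 9.6600 1.7700 0.1100] k=[6 11 3 13 17 12 2 1]
t=11: x=[6.5500 9.5700 4.9800 12.3400 16.0100 11.4500 2.9900 1.1100] k=[8 8 6 11 15 8 1 0]
t=12: x=[8.0000 7.7800 6.7700 10.8900 13.7900 8.0000 1.6600 0.1100] k=[7 10 10 11 17 5 2 0]
t=13: x=[7.3300 9.6700 10.1100 11.5500 15.0200 5.9900 2.1100 0.2200] k=[9 10 11 11 18 5 5 3]
t=14: x=[9.1100 10.0000 10.8900 11.7700 15.8000 6.4300 4.7800 3.2200] k=[12 13 12 12 17 4 8 6]
t=15: x=[12.1100 12.7800 12.1100 12.5500 15.0200 5.8700 7.3400 6.2200] k=[10 11 11 13 18 7 10 7]
t=16: x=[10.1100 10.8900 11.2200 13.3300 16.2400 8.5400 9.3400 7.3300] k=[9 12 12 13 16 10 8 5]
t=17: x=[9.3300 11.6700 12.1100 13.2200 15.0100 10.4400 7.8900 5.3300] k=[7 14 11 15 16 12 10 2]
t=18: x=[7.7700 12.9000 11.7700 14.6700 15.4500 12.2200 9.3400 2.8800] k=[6 10 10 13 13 11 8 1]
t=19: x=[6.4400 9.5600 10.3300 12.6700 12.7800 10.8900 7.5600 1.7700] k=[7 13 11 14 14 12 6 5]
t=20: x=[7.6600 12.1200 11.5500 13.6700 13.7800 11.5600 6.5500 5.1100] k=[10 10 11 14 16 11 8 6]
t=21: x=[10.0000 10.1100 11.2200 13.8900 15.2300 11.2200 8.1100 6.2200] k=[10 11 12 15 18 12 7 9]
t=22: x=[10.1100 11.0000 12.2200 15.0000 17.0100 12.1100 7.7700 8.7800] k=[10 14 14 17 16 12 10 6]

0.3094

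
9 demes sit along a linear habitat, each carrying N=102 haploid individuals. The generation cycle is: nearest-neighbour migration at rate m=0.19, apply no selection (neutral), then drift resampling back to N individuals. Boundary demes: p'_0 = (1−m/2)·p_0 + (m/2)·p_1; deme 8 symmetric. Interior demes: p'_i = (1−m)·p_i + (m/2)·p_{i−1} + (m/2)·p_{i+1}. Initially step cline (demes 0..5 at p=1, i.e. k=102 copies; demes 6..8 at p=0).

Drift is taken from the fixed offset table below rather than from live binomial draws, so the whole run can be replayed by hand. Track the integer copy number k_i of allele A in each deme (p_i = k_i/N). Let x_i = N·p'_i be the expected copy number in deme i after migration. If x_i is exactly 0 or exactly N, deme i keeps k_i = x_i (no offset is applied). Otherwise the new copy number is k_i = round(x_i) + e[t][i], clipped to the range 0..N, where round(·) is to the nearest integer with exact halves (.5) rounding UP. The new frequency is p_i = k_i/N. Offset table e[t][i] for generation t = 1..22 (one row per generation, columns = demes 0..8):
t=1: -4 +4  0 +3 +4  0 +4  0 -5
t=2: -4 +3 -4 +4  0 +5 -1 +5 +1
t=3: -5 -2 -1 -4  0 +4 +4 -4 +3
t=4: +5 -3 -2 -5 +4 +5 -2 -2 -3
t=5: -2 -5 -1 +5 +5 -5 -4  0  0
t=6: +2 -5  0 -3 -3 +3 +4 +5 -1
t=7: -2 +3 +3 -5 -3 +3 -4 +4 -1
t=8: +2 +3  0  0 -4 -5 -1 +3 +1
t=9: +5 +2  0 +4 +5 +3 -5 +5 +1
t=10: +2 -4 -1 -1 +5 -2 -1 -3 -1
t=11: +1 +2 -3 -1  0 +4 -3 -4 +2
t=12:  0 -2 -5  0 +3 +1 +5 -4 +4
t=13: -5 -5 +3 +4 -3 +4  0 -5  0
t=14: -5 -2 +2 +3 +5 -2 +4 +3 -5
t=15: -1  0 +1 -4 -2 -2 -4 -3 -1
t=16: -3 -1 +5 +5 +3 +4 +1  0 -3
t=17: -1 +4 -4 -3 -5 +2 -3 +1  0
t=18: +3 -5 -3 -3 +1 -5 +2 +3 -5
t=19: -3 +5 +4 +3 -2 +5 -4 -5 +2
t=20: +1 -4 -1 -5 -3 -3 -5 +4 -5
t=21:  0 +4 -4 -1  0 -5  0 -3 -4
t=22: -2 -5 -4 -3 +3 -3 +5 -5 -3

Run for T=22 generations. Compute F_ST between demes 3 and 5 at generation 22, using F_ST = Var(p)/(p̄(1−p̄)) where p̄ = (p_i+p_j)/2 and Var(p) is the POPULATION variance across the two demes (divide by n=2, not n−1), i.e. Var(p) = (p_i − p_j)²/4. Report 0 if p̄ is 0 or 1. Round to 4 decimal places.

t=0: k=[102 102 102 102 102 102 0 0 0]
t=1: x=[102.0000 102.0000 102.0000 102.0000 102.0000 92.3100 9.6900 0.0000 0.0000] k=[102 102 102 102 102 92 14 0 0]
t=2: x=[102.0000 102.0000 102.0000 102.0000 101.0500 85.5400 20.0800 1.3300 0.0000] k=[102 102 102 102 101 91 19 6 0]
t=3: x=[102.0000 102.0000 102.0000 101.9050 100.1450 85.1100 24.6050 6.6650 0.5700] k=[102 102 102 98 100 89 29 3 4]
t=4: x=[102.0000 102.0000 101.6200 98.5700 98.7650 84.3450 32.2300 5.5650 3.9050] k=[102 102 100 94 102 89 30 4 1]
t=5: x=[102.0000 101.8100 99.6200 95.3300 100.0050 84.6300 33.1350 6.1850 1.2850] k=[102 97 99 100 102 80 29 6 1]
t=6: x=[101.5250 97.6650 98.9050 100.0950 99.7200 77.2450 31.6600 7.7100 1.4750] k=[102 93 99 97 97 80 36 13 0]
t=7: x=[101.1450 94.4250 98.2400 97.1900 95.3850 77.4350 37.9950 13.9500 1.2350] k=[99 97 101 92 92 80 34 18 0]
t=8: x=[98.8100 97.5700 99.7650 92.8550 90.8600 76.7700 36.8500 17.8100 1.7100] k=[101 101 100 93 87 72 36 21 3]
t=9: x=[101.0000 100.9050 99.4300 93.0950 86.1450 70.0050 37.9950 20.7150 4.7100] k=[102 102 99 97 91 73 33 26 6]
t=10: x=[102.0000 101.7150 99.0950 96.6200 89.8600 70.9100 36.1350 24.7650 7.9000] k=[102 98 98 96 95 69 35 22 7]
t=11: x=[101.6200 98.3800 97.8100 96.0950 92.6250 68.2400 36.9950 21.8100 8.4250] k=[102 100 95 95 93 72 34 18 10]
t=12: x=[101.8100 99.7150 95.4750 94.8100 91.1950 70.3850 36.0900 18.7600 10.7600] k=[102 98 90 95 94 71 41 15 15]
t=13: x=[101.6200 97.6200 91.2350 94.4300 91.9100 70.3350 41.3800 17.4700 15.0000] k=[97 93 94 98 89 74 41 12 15]
t=14: x=[96.6200 93.4750 94.2850 96.7650 88.4300 72.2900 41.3800 15.0400 14.7150] k=[92 91 96 100 93 70 45 18 10]
t=15: x=[91.9050 91.5700 95.9050 98.9550 91.4800 69.8100 44.8100 19.8050 10.7600] k=[91 92 97 95 89 68 41 17 10]
t=16: x=[91.0950 92.3800 96.3350 94.6200 87.5750 67.4300 41.2850 18.6150 10.6650] k=[88 91 101 100 91 71 42 19 8]
t=17: x=[88.2850 91.6650 99.9550 99.2400 89.9550 70.1450 42.5700 20.1400 9.0450] k=[87 96 96 96 85 72 40 21 9]
t=18: x=[87.8550 95.1450 96.0000 94.9550 84.8100 70.1950 41.2350 21.6650 10.1400] k=[91 90 93 92 86 65 43 25 5]
t=19: x=[90.9050 90.3800 92.6200 91.5250 84.5750 64.9050 43.3800 24.8100 6.9000] k=[88 95 97 95 83 70 39 20 9]
t=20: x=[88.6650 94.5250 96.6200 94.0500 82.9050 68.2900 40.1400 20.7600 10.0450] k=[90 91 96 89 80 65 35 25 5]
t=21: x=[90.0950 91.3800 94.8600 88.8100 79.4300 63.5750 36.9000 24.0500 6.9000] k=[90 95 91 88 79 59 37 21 3]
t=22: x=[90.4750 94.1450 91.0950 87.4300 77.9550 58.8100 37.5700 20.8100 4.7100] k=[88 89 87 84 81 56 43 16 2]

0.0875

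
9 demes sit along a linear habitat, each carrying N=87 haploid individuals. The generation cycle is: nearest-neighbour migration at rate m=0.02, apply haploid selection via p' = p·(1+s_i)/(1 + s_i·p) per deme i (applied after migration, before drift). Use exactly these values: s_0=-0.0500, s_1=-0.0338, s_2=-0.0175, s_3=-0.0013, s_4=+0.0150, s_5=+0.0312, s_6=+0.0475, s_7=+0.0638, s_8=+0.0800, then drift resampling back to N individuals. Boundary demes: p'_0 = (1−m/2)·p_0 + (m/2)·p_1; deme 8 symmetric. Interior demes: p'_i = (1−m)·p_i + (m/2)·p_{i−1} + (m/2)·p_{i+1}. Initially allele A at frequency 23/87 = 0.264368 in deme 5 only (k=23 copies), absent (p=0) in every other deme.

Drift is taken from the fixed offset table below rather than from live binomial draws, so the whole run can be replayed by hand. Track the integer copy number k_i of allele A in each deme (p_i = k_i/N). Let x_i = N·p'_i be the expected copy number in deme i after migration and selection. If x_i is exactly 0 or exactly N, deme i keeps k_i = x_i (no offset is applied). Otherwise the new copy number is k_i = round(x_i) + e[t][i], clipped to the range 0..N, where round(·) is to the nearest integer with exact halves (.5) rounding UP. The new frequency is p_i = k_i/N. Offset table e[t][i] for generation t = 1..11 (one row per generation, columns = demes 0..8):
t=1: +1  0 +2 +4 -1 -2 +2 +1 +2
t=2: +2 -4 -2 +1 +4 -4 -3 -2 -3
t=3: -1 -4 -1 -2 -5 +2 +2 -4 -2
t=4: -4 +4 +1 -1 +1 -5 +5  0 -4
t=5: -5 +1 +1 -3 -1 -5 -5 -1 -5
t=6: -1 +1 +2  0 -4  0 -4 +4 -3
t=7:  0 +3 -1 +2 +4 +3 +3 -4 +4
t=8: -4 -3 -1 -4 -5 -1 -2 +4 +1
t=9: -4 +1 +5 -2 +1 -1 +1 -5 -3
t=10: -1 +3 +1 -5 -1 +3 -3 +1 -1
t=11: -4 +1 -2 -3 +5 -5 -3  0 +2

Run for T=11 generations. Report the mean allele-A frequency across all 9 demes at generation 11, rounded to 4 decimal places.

t=0: k=[0 0 0 0 0 23 0 0 0]
t=1: x=[0.0000 0.0000 0.0000 0.0000 0.2334 23.0569 0.2409 0.0000 0.0000] k=[0 0 0 0 0 21 2 0 0]
t=2: x=[0.0000 0.0000 0.0000 0.0000 0.2131 21.0869 2.2704 0.0213 0.0000] k=[0 0 0 0 4 17 0 0 0]
t=3: x=[0.0000 0.0000 0.0000 0.0399 4.1484 17.1185 0.1781 0.0000 0.0000] k=[0 0 0 0 0 19 2 0 0]
t=4: x=[0.0000 0.0000 0.0000 0.0000 0.1928 19.0939 2.2495 0.0213 0.0000] k=[0 0 0 0 1 14 7 0 0]
t=5: x=[0.0000 0.0000 0.0000 0.0100 1.1366 14.1605 7.3046 0.0745 0.0000] k=[0 0 0 0 0 9 2 0 0]
t=6: x=[0.0000 0.0000 0.0000 0.0000 0.0913 9.0870 2.1450 0.0213 0.0000] k=[0 0 0 0 0 9 0 4 0]
t=7: x=[0.0000 0.0000 0.0000 0.0000 0.0913 9.0665 0.1362 4.1581 0.0432] k=[0 0 0 0 4 12 3 0 4]
t=8: x=[0.0000 0.0000 0.0000 0.0399 4.0977 12.1476 3.2000 0.0745 4.2613] k=[0 0 0 0 0 11 1 4 5]
t=9: x=[0.0000 0.0000 0.0000 0.0000 0.1116 11.0838 1.1829 4.2216 5.3646] k=[0 0 0 0 1 10 2 0 2]
t=10: x=[0.0000 0.0000 0.0000 0.0100 1.0960 10.1011 2.1554 0.0426 2.1345] k=[0 0 0 0 0 13 0 1 1]
t=11: x=[0.0000 0.0000 0.0000 0.0000 0.1319 13.0777 0.1466 1.0524 1.0790] k=[0 0 0 0 5 8 0 1 3]

0.0217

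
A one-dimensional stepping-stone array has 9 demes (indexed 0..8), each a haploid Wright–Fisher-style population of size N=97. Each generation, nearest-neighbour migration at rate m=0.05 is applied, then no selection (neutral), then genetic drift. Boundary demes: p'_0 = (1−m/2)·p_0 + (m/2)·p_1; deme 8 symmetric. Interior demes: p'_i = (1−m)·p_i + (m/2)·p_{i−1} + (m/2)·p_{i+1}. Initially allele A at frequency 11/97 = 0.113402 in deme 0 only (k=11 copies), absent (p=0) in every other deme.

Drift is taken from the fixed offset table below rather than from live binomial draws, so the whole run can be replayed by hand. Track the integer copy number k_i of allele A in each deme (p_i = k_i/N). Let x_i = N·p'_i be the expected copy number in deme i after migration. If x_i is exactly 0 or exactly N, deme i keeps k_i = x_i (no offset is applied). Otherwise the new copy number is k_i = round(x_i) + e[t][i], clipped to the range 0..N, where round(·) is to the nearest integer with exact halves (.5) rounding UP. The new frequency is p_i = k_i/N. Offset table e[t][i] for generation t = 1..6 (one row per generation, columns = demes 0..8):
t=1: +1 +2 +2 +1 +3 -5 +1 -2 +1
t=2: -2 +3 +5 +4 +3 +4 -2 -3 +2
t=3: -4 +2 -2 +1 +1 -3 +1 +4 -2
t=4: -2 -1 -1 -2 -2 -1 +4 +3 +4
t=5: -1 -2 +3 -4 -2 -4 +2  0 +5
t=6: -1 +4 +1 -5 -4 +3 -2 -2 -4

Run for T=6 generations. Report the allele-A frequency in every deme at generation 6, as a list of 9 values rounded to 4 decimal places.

t=0: k=[11 0 0 0 0 0 0 0 0]
t=1: x=[10.7250 0.2750 0.0000 0.0000 0.0000 0.0000 0.0000 0.0000 0.0000] k=[12 2 0 0 0 0 0 0 0]
t=2: x=[11.7500 2.2000 0.0500 0.0000 0.0000 0.0000 0.0000 0.0000 0.0000] k=[10 5 5 0 0 0 0 0 0]
t=3: x=[9.8750 5.1250 4.8750 0.1250 0.0000 0.0000 0.0000 0.0000 0.0000] k=[6 7 3 1 0 0 0 0 0]
t=4: x=[6.0250 6.8750 3.0500 1.0250 0.0250 0.0000 0.0000 0.0000 0.0000] k=[4 6 2 0 0 0 0 0 0]
t=5: x=[4.0500 5.8500 2.0500 0.0500 0.0000 0.0000 0.0000 0.0000 0.0000] k=[3 4 5 0 0 0 0 0 0]
t=6: x=[3.0250 4.0000 4.8500 0.1250 0.0000 0.0000 0.0000 0.0000 0.0000] k=[2 8 6 0 0 0 0 0 0]

[0.0206, 0.0825, 0.0619, 0.0000, 0.0000, 0.0000, 0.0000, 0.0000, 0.0000]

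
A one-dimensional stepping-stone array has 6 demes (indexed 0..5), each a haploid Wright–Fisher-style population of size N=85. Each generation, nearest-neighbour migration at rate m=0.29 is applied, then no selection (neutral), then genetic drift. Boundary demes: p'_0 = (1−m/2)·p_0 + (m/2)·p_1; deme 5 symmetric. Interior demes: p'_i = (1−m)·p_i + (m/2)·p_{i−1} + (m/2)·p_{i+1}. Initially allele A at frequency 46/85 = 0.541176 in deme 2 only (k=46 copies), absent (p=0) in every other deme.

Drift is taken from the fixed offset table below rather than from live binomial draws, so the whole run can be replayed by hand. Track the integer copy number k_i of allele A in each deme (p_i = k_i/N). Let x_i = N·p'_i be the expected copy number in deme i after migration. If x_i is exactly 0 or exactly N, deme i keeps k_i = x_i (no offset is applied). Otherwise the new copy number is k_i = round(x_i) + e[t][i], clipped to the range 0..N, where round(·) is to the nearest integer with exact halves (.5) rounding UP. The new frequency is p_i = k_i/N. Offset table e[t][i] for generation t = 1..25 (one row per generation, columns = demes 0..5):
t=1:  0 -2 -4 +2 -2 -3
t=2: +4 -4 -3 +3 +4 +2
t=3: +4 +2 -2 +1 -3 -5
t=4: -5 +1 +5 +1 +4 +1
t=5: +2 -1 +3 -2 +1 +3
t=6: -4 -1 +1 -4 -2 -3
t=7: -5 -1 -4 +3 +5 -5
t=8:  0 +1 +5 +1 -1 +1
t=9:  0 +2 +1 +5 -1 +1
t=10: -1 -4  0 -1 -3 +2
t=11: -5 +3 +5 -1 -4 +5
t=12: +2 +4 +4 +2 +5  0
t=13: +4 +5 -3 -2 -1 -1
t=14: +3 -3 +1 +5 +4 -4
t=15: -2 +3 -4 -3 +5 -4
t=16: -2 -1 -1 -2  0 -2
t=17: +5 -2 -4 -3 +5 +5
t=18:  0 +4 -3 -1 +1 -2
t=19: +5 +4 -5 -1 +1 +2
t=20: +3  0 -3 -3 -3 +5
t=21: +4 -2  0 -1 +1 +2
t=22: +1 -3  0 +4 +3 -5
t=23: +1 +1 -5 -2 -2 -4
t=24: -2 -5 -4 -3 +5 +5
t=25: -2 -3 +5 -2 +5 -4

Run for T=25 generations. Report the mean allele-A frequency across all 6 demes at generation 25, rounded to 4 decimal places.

t=0: k=[0 0 46 0 0 0]
t=1: x=[0.0000 6.6700 32.6600 6.6700 0.0000 0.0000] k=[0 5 29 9 0 0]
t=2: x=[0.7250 7.7550 22.6200 10.5950 1.3050 0.0000] k=[5 4 20 14 5 0]
t=3: x=[4.8550 6.4650 16.8100 13.5650 5.5800 0.7250] k=[9 8 15 15 3 0]
t=4: x=[8.8550 9.1600 13.9850 13.2600 4.3050 0.4350] k=[4 10 19 14 8 1]
t=5: x=[4.8700 10.4350 16.9700 13.8550 7.8550 2.0150] k=[7 9 20 12 9 5]
t=6: x=[7.2900 10.3050 17.2450 12.7250 8.8550 5.5800] k=[3 9 18 9 7 3]
t=7: x=[3.8700 9.4350 15.3900 10.0150 6.7100 3.5800] k=[0 8 11 13 12 0]
t=8: x=[1.1600 7.2750 10.8550 12.5650 10.4050 1.7400] k=[1 8 16 14 9 3]
t=9: x=[2.0150 8.1450 14.5500 13.5650 8.8550 3.8700] k=[2 10 16 19 8 5]
t=10: x=[3.1600 9.7100 15.5650 16.9700 9.1600 5.4350] k=[2 6 16 16 6 7]
t=11: x=[2.5800 6.8700 14.5500 14.5500 7.5950 6.8550] k=[0 10 20 14 4 12]
t=12: x=[1.4500 10.0000 17.6800 13.4200 6.6100 10.8400] k=[3 14 22 15 12 11]
t=13: x=[4.5950 13.5650 19.8250 15.5800 12.2900 11.1450] k=[9 19 17 14 11 10]
t=14: x=[10.4500 17.2600 16.8550 14.0000 11.2900 10.1450] k=[13 14 18 19 15 6]
t=15: x=[13.1450 14.4350 17.5650 18.2750 14.2750 7.3050] k=[11 17 14 15 19 3]
t=16: x=[11.8700 15.6950 14.5800 15.4350 16.1000 5.3200] k=[10 15 14 13 16 3]
t=17: x=[10.7250 14.1300 14.0000 13.5800 13.6800 4.8850] k=[16 12 10 11 19 10]
t=18: x=[15.4200 12.2900 10.4350 12.0150 16.5350 11.3050] k=[15 16 7 11 18 9]
t=19: x=[15.1450 14.5500 8.8850 11.4350 15.6800 10.3050] k=[20 19 4 10 17 12]
t=20: x=[19.8550 16.9700 7.0450 10.1450 15.2600 12.7250] k=[23 17 4 7 12 18]
t=21: x=[22.1300 15.9850 6.3200 7.2900 12.1450 17.1300] k=[26 14 6 6 13 19]
t=22: x=[24.2600 14.5800 7.1600 7.0150 12.8550 18.1300] k=[25 12 7 11 16 13]
t=23: x=[23.1150 13.1600 8.3050 11.1450 14.8400 13.4350] k=[24 14 3 9 13 9]
t=24: x=[22.5500 13.8550 5.4650 8.7100 11.8400 9.5800] k=[21 9 1 6 17 15]
t=25: x=[19.2600 9.5800 2.8850 6.8700 15.1150 15.2900] k=[17 7 8 5 20 11]

0.1333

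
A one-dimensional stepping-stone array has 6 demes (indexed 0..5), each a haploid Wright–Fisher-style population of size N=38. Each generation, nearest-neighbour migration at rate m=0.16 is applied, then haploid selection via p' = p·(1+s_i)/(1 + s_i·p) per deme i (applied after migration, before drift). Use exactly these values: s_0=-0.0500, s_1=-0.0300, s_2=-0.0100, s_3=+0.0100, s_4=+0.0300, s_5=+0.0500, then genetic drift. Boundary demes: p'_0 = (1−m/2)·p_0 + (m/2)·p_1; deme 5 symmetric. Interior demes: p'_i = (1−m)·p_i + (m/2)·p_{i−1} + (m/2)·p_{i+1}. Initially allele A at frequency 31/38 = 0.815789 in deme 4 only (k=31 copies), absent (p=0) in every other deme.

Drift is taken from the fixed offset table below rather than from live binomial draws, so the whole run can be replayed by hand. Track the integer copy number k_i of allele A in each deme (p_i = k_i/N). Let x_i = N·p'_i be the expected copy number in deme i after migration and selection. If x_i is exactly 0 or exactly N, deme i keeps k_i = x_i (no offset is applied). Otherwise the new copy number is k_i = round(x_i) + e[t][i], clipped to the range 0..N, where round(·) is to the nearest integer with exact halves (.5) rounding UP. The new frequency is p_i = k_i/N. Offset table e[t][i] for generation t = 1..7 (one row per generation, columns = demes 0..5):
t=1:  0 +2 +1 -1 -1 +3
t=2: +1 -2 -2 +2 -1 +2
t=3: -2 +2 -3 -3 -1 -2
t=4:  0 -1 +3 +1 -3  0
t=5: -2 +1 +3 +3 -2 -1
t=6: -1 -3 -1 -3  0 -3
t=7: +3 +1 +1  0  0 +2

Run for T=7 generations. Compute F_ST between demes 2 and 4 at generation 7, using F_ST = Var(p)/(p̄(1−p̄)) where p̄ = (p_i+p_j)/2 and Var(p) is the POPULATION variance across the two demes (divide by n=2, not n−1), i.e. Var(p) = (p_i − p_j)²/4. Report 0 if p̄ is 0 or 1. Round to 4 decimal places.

0.0167

t=0: k=[0 0 0 0 31 0]
t=1: x=[0.0000 0.0000 0.0000 2.5032 26.2809 2.5955] k=[0 0 0 2 25 6]
t=2: x=[0.0000 0.0000 0.1584 3.7132 21.9148 7.8186] k=[0 0 0 6 21 10]
t=3: x=[0.0000 0.0000 0.4753 6.7752 19.2008 11.2628] k=[0 0 0 4 18 9]
t=4: x=[0.0000 0.0000 0.3168 4.8419 16.4351 10.0771] k=[0 0 3 6 13 10]
t=5: x=[0.0000 0.2328 2.9723 6.3726 12.4461 10.6091] k=[0 1 6 9 10 10]
t=6: x=[0.0760 1.2817 5.7905 8.9077 10.1382 10.3636] k=[0 0 5 6 10 7]
t=7: x=[0.0000 0.3881 4.6389 6.2921 9.6513 7.5303] k=[0 1 6 6 10 10]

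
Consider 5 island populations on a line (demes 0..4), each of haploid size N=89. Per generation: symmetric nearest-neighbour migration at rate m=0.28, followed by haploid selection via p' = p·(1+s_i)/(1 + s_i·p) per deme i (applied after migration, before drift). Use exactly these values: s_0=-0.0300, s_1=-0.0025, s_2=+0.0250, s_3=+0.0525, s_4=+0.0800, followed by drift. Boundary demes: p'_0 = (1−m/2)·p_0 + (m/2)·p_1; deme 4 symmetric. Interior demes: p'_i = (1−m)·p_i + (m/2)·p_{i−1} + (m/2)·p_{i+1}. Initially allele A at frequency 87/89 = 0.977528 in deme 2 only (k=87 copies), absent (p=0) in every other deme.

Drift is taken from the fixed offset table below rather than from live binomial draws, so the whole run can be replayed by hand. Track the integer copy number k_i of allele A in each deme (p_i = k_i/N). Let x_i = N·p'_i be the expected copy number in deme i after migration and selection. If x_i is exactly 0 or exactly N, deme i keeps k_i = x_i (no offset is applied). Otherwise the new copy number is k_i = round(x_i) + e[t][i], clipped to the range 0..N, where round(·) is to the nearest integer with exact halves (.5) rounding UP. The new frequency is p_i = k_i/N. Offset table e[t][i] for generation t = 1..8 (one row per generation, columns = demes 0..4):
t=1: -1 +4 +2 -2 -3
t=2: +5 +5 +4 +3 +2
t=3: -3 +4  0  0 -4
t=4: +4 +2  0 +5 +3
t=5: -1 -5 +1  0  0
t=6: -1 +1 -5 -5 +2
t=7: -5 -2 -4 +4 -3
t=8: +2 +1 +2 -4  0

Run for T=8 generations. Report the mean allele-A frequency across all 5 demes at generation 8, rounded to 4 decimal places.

0.2494

t=0: k=[0 0 87 0 0]
t=1: x=[0.0000 12.1537 63.0958 12.7280 0.0000] k=[0 16 65 11 0]
t=2: x=[2.1744 20.5804 51.1182 17.7355 1.6609] k=[7 26 55 21 4]
t=3: x=[9.4008 27.3526 46.7283 24.2727 6.8511] k=[6 31 47 24 3]
t=4: x=[9.2446 29.6905 42.0874 25.1939 6.3811] k=[13 32 42 30 9]
t=5: x=[15.2708 30.6896 39.4616 29.7446 12.7583] k=[14 26 40 30 13]
t=6: x=[15.2904 26.2337 37.1734 30.0295 16.3839] k=[14 27 32 25 18]
t=7: x=[15.4277 25.8341 30.8155 25.9301 20.1545] k=[10 24 27 30 17]
t=8: x=[11.6482 22.4180 27.4667 28.7467 19.9875] k=[14 23 29 25 20]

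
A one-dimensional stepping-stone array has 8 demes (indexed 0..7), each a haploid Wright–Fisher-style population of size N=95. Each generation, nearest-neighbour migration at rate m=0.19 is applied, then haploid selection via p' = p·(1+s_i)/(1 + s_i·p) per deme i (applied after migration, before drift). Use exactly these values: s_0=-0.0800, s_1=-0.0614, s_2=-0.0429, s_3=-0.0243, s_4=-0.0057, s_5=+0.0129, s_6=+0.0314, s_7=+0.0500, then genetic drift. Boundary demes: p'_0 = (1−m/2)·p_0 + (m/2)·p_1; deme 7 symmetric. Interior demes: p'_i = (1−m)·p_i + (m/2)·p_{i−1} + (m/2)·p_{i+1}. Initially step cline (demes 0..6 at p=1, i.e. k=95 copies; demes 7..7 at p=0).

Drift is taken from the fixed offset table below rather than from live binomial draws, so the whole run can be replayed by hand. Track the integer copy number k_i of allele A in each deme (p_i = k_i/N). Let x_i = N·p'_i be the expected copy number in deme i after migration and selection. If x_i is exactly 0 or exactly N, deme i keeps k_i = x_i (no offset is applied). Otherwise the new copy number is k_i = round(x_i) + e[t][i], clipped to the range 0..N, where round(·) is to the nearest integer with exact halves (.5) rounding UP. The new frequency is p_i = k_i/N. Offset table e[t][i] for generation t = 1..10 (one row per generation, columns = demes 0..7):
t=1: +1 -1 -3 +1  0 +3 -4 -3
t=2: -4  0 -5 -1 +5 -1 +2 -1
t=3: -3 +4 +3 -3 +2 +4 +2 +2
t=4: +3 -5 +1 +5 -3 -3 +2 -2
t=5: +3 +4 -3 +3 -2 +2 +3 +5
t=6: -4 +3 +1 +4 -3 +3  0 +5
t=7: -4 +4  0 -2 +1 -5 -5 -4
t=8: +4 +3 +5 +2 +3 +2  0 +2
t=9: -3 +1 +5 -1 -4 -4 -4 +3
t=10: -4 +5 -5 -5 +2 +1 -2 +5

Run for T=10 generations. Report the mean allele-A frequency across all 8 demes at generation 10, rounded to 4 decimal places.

t=0: k=[95 95 95 95 95 95 95 0]
t=1: x=[95.0000 95.0000 95.0000 95.0000 95.0000 95.0000 86.2244 9.4315] k=[95 95 95 95 95 95 82 6]
t=2: x=[95.0000 95.0000 95.0000 95.0000 95.0000 93.7805 76.4803 13.7851] k=[95 95 95 95 95 93 78 13]
t=3: x=[95.0000 95.0000 95.0000 95.0000 94.8089 91.8048 73.7641 19.9326] k=[95 95 95 95 95 95 76 22]
t=4: x=[95.0000 95.0000 95.0000 95.0000 95.0000 93.2176 73.1987 28.0855] k=[95 95 95 95 95 90 75 26]
t=5: x=[95.0000 95.0000 95.0000 95.0000 94.5223 89.1211 72.3083 31.6767] k=[95 95 95 95 93 91 75 37]
t=6: x=[95.0000 95.0000 95.0000 94.8053 92.9888 89.7341 73.4298 41.7482] k=[95 95 95 95 90 93 73 47]
t=7: x=[95.0000 95.0000 95.0000 94.5132 90.7368 90.8660 72.9577 50.6254] k=[95 95 95 93 92 86 68 47]
t=8: x=[95.0000 95.0000 94.8015 93.0485 91.5058 84.9755 68.3123 50.1515] k=[95 95 95 95 95 87 68 52]
t=9: x=[95.0000 95.0000 95.0000 95.0000 94.2357 86.0594 68.8746 54.6564] k=[95 95 95 95 90 82 65 58]
t=10: x=[95.0000 95.0000 95.0000 94.5132 89.6864 81.2960 66.5697 59.7533] k=[95 95 95 90 92 82 65 65]

0.8934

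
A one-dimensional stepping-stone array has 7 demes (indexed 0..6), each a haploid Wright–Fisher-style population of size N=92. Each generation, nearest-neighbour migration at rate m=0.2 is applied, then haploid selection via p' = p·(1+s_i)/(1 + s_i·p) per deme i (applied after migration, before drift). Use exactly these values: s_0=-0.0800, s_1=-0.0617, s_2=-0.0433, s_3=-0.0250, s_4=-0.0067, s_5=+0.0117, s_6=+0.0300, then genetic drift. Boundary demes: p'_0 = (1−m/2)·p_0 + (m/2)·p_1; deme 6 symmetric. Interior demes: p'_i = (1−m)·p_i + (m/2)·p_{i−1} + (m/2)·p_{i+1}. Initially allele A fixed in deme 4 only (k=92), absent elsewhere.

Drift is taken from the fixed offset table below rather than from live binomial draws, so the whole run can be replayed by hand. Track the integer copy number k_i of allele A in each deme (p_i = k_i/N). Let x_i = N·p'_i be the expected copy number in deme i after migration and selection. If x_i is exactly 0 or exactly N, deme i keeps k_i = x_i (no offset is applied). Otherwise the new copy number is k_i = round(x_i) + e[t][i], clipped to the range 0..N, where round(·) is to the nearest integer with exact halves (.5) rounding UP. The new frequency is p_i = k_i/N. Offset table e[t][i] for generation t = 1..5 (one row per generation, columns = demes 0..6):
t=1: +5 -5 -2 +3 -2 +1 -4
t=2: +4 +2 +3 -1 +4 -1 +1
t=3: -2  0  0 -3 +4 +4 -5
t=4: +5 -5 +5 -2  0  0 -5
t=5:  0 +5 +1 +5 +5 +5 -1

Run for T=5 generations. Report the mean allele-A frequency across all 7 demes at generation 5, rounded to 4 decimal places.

0.1832

t=0: k=[0 0 0 0 92 0 0]
t=1: x=[0.0000 0.0000 0.0000 8.9925 73.5008 9.2968 0.0000] k=[0 0 0 12 72 10 0]
t=2: x=[0.0000 0.0000 1.1487 16.4551 59.6592 15.3482 1.0297] k=[0 0 4 15 64 14 2]
t=3: x=[0.0000 0.3754 4.5065 18.4241 53.9501 17.9676 3.2926] k=[0 0 5 15 58 22 0]
t=4: x=[0.0000 0.4693 5.2755 17.9317 49.9466 23.6035 2.2644] k=[0 0 10 16 50 24 0]
t=5: x=[0.0000 0.9389 9.2260 18.4241 43.8457 24.4080 2.4701] k=[0 6 10 23 49 29 1]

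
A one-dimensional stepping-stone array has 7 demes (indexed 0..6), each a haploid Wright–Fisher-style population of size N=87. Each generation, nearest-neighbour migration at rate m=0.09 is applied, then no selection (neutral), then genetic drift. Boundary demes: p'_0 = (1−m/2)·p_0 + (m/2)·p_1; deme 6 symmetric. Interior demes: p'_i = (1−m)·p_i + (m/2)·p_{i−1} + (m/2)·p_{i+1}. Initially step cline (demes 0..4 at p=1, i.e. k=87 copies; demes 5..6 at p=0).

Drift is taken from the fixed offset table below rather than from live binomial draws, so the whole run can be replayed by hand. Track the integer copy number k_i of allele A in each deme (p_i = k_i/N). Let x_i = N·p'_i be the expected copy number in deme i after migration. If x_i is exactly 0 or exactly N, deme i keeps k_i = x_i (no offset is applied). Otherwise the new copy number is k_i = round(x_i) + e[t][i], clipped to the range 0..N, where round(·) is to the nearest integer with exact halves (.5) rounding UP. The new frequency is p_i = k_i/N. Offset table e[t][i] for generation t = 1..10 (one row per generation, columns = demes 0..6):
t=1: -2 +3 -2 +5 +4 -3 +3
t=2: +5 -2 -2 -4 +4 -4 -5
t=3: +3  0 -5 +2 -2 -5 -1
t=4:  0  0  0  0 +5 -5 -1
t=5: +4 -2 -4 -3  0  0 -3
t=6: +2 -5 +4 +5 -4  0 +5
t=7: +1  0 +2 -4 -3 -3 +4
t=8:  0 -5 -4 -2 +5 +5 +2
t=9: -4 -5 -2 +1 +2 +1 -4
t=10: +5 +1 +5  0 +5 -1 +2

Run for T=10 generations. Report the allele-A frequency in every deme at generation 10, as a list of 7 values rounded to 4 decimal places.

[1.0000, 0.9540, 0.9885, 0.9310, 0.8391, 0.2184, 0.1034]

t=0: k=[87 87 87 87 87 0 0]
t=1: x=[87.0000 87.0000 87.0000 87.0000 83.0850 3.9150 0.0000] k=[87 87 87 87 87 1 0]
t=2: x=[87.0000 87.0000 87.0000 87.0000 83.1300 4.8250 0.0450] k=[87 87 87 87 87 1 0]
t=3: x=[87.0000 87.0000 87.0000 87.0000 83.1300 4.8250 0.0450] k=[87 87 87 87 81 0 0]
t=4: x=[87.0000 87.0000 87.0000 86.7300 77.6250 3.6450 0.0000] k=[87 87 87 87 83 0 0]
t=5: x=[87.0000 87.0000 87.0000 86.8200 79.4450 3.7350 0.0000] k=[87 87 87 84 79 4 0]
t=6: x=[87.0000 87.0000 86.8650 83.9100 75.8500 7.1950 0.1800] k=[87 87 87 87 72 7 5]
t=7: x=[87.0000 87.0000 87.0000 86.3250 69.7500 9.8350 5.0900] k=[87 87 87 82 67 7 9]
t=8: x=[87.0000 87.0000 86.7750 81.5500 64.9750 9.7900 8.9100] k=[87 87 83 80 70 15 11]
t=9: x=[87.0000 86.8200 83.0450 79.6850 67.9750 17.2950 11.1800] k=[87 82 81 81 70 18 7]
t=10: x=[86.7750 82.1800 81.0450 80.5050 68.1550 19.8450 7.4950] k=[87 83 86 81 73 19 9]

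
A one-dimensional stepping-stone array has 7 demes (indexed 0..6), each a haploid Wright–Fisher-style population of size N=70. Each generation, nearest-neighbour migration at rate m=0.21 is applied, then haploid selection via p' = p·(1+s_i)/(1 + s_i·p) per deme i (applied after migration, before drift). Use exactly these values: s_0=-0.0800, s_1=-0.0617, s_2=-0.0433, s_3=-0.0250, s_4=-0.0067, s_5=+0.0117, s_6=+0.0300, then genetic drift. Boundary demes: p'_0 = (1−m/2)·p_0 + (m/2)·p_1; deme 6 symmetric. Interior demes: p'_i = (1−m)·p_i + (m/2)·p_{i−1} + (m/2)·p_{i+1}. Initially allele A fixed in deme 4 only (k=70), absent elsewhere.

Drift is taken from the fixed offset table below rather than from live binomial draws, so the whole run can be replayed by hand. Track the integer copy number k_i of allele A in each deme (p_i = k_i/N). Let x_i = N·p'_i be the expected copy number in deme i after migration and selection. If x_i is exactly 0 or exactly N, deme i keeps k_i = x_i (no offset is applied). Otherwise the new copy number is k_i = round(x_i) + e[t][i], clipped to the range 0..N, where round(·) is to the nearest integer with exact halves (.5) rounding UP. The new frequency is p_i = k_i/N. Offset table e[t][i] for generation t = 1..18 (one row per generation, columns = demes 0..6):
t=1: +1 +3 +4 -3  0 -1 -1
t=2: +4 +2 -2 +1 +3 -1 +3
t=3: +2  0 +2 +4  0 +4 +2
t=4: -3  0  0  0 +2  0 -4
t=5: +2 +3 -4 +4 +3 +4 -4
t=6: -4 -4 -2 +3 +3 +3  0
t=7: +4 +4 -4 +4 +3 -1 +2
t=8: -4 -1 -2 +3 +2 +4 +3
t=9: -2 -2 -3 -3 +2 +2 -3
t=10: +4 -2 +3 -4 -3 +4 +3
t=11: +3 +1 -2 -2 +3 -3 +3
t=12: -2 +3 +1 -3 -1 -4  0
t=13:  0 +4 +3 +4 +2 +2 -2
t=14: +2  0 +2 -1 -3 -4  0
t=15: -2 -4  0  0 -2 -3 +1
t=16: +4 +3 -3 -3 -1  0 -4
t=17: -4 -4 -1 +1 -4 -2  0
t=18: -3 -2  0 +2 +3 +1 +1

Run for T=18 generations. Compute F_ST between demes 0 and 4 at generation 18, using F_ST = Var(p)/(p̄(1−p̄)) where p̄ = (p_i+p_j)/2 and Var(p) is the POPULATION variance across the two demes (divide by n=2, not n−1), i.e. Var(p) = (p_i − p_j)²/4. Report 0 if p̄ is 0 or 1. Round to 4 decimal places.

t=0: k=[0 0 0 0 70 0 0]
t=1: x=[0.0000 0.0000 0.0000 7.1851 55.2218 7.4269 0.0000] k=[0 0 0 4 55 6 0]
t=2: x=[0.0000 0.0000 0.4019 8.7395 44.3909 10.6194 0.6487] k=[0 0 0 10 47 10 4]
t=3: x=[0.0000 0.0000 1.0052 12.5718 39.1140 13.3804 4.7595] k=[0 0 3 17 39 17 7]
t=4: x=[0.0000 0.2956 3.9853 17.5055 34.2624 18.4174 8.2630] k=[0 0 4 18 36 18 4]
t=5: x=[0.0000 0.3942 4.8465 18.0784 32.1031 18.5783 5.6209] k=[0 3 1 22 35 23 2]
t=6: x=[0.2899 2.3274 3.2740 20.7881 32.2580 22.2311 4.3234] k=[0 0 1 24 35 25 4]
t=7: x=[0.0000 0.0985 3.1732 22.3530 32.6778 24.0282 6.3742] k=[0 4 0 26 36 23 8]
t=8: x=[0.3866 2.9733 3.0195 23.9198 33.4676 22.9691 9.8219] k=[0 2 1 27 35 27 13]
t=9: x=[0.1932 1.5834 3.6777 24.7038 33.2026 26.5615 14.8122] k=[0 0 1 22 35 29 12]
t=10: x=[0.0000 0.0985 2.9715 20.7881 32.8878 28.0403 14.1152] k=[0 0 6 17 30 32 17]
t=11: x=[0.0000 0.5915 6.2678 16.8835 28.7311 30.4149 18.9811] k=[0 2 4 15 32 27 22]
t=12: x=[0.1932 1.8799 4.7454 15.3248 29.5751 27.1932 22.9789] k=[0 5 6 12 29 23 23]
t=13: x=[0.4833 4.3148 6.2678 12.8867 26.4742 23.8124 23.4588] k=[0 8 9 17 28 26 21]
t=14: x=[0.7735 6.8607 9.3699 16.9872 26.5242 25.8744 21.9681] k=[3 7 11 16 24 22 22]
t=15: x=[3.1587 6.6089 10.6976 16.0004 22.8464 22.3868 22.4483] k=[1 3 11 16 21 19 23]
t=16: x=[1.1147 3.4170 10.2904 15.6897 20.1683 19.7947 23.0345] k=[5 6 7 13 19 20 19]
t=17: x=[4.7242 5.6597 7.2328 12.7341 18.3837 19.9555 19.5183] k=[1 2 6 14 14 18 20]
t=18: x=[1.0179 2.1766 6.1665 12.8916 14.3432 17.9448 20.2123] k=[0 0 6 15 17 19 21]

0.1382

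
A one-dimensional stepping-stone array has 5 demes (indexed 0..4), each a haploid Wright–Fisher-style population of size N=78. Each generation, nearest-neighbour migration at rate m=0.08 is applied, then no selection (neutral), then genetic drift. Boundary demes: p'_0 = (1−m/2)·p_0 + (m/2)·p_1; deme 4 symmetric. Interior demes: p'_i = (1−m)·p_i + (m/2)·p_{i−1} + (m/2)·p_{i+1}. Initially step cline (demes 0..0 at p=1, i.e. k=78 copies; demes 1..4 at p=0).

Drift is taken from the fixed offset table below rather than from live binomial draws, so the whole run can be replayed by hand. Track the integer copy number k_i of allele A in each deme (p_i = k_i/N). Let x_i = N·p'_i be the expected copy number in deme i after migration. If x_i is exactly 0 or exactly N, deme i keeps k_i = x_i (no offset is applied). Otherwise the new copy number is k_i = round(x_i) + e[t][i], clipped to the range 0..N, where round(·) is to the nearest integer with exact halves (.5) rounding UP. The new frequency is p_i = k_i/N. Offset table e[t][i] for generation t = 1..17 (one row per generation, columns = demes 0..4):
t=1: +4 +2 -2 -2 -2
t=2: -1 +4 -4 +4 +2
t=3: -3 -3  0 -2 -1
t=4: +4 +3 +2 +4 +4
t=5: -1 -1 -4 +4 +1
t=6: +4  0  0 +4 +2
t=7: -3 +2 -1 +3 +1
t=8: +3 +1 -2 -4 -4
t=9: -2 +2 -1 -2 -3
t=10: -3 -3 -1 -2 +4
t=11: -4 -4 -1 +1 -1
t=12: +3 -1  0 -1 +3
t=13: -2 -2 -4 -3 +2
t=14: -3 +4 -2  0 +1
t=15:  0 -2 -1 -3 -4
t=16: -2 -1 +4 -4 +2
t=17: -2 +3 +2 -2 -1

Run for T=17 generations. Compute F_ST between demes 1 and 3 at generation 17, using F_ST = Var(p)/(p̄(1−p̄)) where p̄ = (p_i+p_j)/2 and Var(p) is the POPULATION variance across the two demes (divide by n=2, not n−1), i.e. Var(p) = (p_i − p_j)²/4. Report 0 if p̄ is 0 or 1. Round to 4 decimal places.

t=0: k=[78 0 0 0 0]
t=1: x=[74.8800 3.1200 0.0000 0.0000 0.0000] k=[78 5 0 0 0]
t=2: x=[75.0800 7.7200 0.2000 0.0000 0.0000] k=[74 12 0 0 0]
t=3: x=[71.5200 14.0000 0.4800 0.0000 0.0000] k=[69 11 0 0 0]
t=4: x=[66.6800 12.8800 0.4400 0.0000 0.0000] k=[71 16 2 0 0]
t=5: x=[68.8000 17.6400 2.4800 0.0800 0.0000] k=[68 17 0 4 0]
t=6: x=[65.9600 18.3600 0.8400 3.6800 0.1600] k=[70 18 1 8 2]
t=7: x=[67.9200 19.4000 1.9600 7.4800 2.2400] k=[65 21 1 10 3]
t=8: x=[63.2400 21.9600 2.1600 9.3600 3.2800] k=[66 23 0 5 0]
t=9: x=[64.2800 23.8000 1.1200 4.6000 0.2000] k=[62 26 0 3 0]
t=10: x=[60.5600 26.4000 1.1600 2.7600 0.1200] k=[58 23 0 1 4]
t=11: x=[56.6000 23.4800 0.9600 1.0800 3.8800] k=[53 19 0 2 3]
t=12: x=[51.6400 19.6000 0.8400 1.9600 2.9600] k=[55 19 1 1 6]
t=13: x=[53.5600 19.7200 1.7200 1.2000 5.8000] k=[52 18 0 0 8]
t=14: x=[50.6400 18.6400 0.7200 0.3200 7.6800] k=[48 23 0 0 9]
t=15: x=[47.0000 23.0800 0.9200 0.3600 8.6400] k=[47 21 0 0 5]
t=16: x=[45.9600 21.2000 0.8400 0.2000 4.8000] k=[44 20 5 0 7]
t=17: x=[43.0400 20.3600 5.4000 0.4800 6.7200] k=[41 23 7 0 6]

0.1729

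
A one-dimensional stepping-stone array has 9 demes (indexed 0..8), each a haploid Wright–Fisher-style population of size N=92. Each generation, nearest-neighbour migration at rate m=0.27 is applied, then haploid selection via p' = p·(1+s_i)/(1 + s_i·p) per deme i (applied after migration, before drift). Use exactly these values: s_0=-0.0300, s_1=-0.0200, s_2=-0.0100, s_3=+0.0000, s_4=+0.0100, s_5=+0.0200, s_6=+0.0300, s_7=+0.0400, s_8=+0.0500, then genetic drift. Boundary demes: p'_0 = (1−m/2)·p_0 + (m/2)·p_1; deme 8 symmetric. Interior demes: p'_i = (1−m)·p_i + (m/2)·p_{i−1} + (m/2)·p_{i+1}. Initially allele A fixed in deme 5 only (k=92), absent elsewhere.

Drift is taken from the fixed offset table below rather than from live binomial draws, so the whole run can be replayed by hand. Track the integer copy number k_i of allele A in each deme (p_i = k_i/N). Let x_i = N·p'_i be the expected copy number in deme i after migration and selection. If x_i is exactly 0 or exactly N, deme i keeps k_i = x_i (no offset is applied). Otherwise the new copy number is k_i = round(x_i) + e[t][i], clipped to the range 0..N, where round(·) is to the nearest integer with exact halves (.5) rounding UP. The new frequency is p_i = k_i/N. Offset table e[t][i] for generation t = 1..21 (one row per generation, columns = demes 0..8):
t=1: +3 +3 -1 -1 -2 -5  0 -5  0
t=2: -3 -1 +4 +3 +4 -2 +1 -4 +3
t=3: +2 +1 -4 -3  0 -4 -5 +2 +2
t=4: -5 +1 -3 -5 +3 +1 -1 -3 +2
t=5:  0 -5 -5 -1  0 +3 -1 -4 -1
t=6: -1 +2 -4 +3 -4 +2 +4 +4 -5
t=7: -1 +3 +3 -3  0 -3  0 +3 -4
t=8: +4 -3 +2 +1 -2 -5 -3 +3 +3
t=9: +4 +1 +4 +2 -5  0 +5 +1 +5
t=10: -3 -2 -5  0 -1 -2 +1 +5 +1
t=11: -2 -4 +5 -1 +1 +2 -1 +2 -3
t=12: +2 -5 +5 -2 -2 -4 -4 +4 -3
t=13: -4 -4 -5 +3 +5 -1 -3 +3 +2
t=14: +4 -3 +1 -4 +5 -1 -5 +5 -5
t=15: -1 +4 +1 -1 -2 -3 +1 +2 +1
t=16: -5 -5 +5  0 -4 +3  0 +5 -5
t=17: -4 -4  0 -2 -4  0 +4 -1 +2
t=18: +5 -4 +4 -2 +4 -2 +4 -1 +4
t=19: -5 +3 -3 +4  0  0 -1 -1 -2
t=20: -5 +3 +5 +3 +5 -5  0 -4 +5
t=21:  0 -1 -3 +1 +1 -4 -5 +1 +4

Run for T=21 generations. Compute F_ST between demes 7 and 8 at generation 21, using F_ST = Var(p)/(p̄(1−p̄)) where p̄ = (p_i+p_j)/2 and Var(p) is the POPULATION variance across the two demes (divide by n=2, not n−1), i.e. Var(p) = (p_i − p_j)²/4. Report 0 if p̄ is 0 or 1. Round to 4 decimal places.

0.0110

t=0: k=[0 0 0 0 0 92 0 0 0]
t=1: x=[0.0000 0.0000 0.0000 0.0000 12.5273 67.5174 12.7410 0.0000 0.0000] k=[0 0 0 0 11 63 13 0 0]
t=2: x=[0.0000 0.0000 0.0000 1.4850 16.6704 49.6829 18.4267 1.8238 0.0000] k=[0 0 0 4 21 48 19 0 0]
t=3: x=[0.0000 0.0000 0.5346 5.7550 22.5188 40.8893 20.8223 2.6646 0.0000] k=[0 0 0 3 23 37 16 5 0]
t=4: x=[0.0000 0.0000 0.4010 5.2950 22.3580 32.6911 17.7700 6.0272 0.7085] k=[0 0 0 0 25 34 17 3 3]
t=5: x=[0.0000 0.0000 0.0000 3.3750 23.0113 30.8950 17.8260 5.0748 3.1449] k=[0 0 0 2 23 34 17 1 2]
t=6: x=[0.0000 0.0000 0.2673 4.5650 21.8152 30.6232 17.5510 3.4219 1.9563] k=[0 0 0 8 18 33 22 7 0]
t=7: x=[0.0000 0.0000 1.0693 8.2700 18.8235 29.8882 21.9502 8.3738 0.9917] k=[0 0 4 5 19 27 22 11 0]
t=8: x=[0.0000 0.5293 3.5604 6.7550 18.3356 25.6094 21.6759 11.3855 1.5580] k=[0 0 6 8 16 21 19 14 5]
t=9: x=[0.0000 0.7939 5.4086 8.8100 15.7243 20.3673 19.0374 13.9170 6.5038] k=[0 2 9 11 11 20 24 15 12]
t=10: x=[0.2619 2.6230 8.2492 10.7300 12.3208 19.6290 22.7473 16.3301 12.9380] k=[0 1 3 11 11 18 24 21 14]
t=11: x=[0.1310 1.1126 3.7735 9.9200 12.0488 18.1518 23.2955 21.0908 15.5658] k=[0 0 9 9 13 20 22 23 13]
t=12: x=[0.0000 1.1910 7.7137 9.5400 13.5194 19.6290 22.3615 22.1682 14.9509] k=[0 0 13 8 12 16 18 26 12]
t=13: x=[0.0000 1.7206 10.4763 9.2150 12.1042 15.9899 19.2562 23.7138 14.4752] k=[0 0 5 12 17 15 16 27 16]
t=14: x=[0.0000 0.6616 5.2203 11.7300 16.1873 15.6607 17.7700 24.7328 18.1864] k=[0 0 6 8 21 15 13 30 13]
t=15: x=[0.0000 0.7939 5.4086 9.4850 18.5821 15.7974 15.9510 26.1376 15.9274] k=[0 5 6 8 17 13 17 28 17]
t=16: x=[0.6549 4.3750 6.0777 8.9450 15.3720 14.3178 18.3758 25.7510 19.2162] k=[0 0 11 9 11 17 18 31 14]
t=17: x=[0.0000 1.4558 9.1618 9.5400 11.6408 16.5926 20.0801 27.7034 16.9596] k=[0 0 9 8 8 17 24 27 19]
t=18: x=[0.0000 1.1910 7.5798 8.1350 9.2978 17.0028 23.9804 26.2445 20.8564] k=[0 0 12 6 13 15 28 25 25]
t=19: x=[0.0000 1.5882 9.4842 7.7550 12.4316 16.7547 26.3928 26.1325 25.8981] k=[0 5 6 12 12 17 25 25 24]
t=20: x=[0.6549 4.3750 6.6130 11.1900 12.7841 17.6862 24.4469 25.5830 25.0136] k=[0 7 12 14 18 13 24 22 30]
t=21: x=[0.9169 6.6051 11.4935 14.2700 16.9220 15.4124 22.7473 24.0399 29.8961] k=[1 6 8 15 18 11 18 25 34]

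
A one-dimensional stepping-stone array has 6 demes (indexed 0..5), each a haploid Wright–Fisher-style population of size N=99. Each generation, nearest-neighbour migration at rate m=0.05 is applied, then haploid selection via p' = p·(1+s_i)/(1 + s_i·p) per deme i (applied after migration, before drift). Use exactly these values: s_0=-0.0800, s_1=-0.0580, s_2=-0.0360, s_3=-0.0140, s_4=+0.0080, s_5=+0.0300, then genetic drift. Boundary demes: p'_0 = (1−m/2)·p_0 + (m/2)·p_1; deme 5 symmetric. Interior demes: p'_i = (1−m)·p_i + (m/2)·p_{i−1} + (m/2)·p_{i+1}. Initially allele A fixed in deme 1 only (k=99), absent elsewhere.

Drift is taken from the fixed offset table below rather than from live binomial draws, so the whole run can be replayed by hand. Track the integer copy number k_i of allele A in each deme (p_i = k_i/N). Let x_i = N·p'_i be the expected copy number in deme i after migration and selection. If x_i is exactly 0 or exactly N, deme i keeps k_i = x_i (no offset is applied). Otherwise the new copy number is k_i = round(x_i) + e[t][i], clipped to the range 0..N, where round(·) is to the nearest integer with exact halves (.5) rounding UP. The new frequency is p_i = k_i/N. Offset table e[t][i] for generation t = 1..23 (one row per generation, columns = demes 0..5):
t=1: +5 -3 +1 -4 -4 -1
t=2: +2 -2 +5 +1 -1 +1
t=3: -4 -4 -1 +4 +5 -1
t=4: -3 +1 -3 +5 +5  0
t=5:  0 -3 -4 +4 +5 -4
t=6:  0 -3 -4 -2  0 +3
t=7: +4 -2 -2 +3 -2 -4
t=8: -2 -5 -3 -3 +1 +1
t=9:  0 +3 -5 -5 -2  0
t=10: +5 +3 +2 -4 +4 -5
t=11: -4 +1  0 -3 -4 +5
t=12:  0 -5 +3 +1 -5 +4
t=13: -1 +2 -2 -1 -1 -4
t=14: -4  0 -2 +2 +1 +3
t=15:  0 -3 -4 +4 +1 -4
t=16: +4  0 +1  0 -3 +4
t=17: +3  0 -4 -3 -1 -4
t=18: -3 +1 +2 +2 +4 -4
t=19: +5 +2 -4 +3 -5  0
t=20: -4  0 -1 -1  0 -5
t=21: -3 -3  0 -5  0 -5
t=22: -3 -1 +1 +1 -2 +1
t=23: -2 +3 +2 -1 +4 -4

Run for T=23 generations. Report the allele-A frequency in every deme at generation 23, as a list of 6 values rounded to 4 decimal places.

[0.0101, 0.1313, 0.0404, 0.0202, 0.0404, 0.0000]

t=0: k=[0 99 0 0 0 0]
t=1: x=[2.2816 93.7614 2.3880 0.0000 0.0000 0.0000] k=[7 91 3 0 0 0]
t=2: x=[8.4340 86.0418 4.9497 0.0740 0.0000 0.0000] k=[10 84 10 1 0 0]
t=3: x=[11.0074 79.3768 11.2541 1.1834 0.0252 0.0000] k=[7 75 10 5 5 0]
t=4: x=[8.0607 70.4773 11.1326 5.0569 4.9121 0.1287] k=[5 71 8 10 10 0]
t=5: x=[6.1511 66.4839 9.3111 9.8245 9.8203 0.2575] k=[6 63 5 14 15 0]
t=6: x=[6.8722 58.7056 6.4504 13.6334 14.6995 0.3862] k=[7 56 2 12 15 3]
t=7: x=[7.6176 51.9524 3.4749 11.6790 14.7246 3.3956] k=[12 50 1 15 13 0]
t=8: x=[12.0400 46.3498 2.4846 14.4254 12.8136 0.3347] k=[10 41 0 11 14 1]
t=9: x=[10.0001 37.7944 1.2538 10.6651 13.6938 1.3642] k=[10 41 0 6 12 1]
t=10: x=[10.0001 37.7944 1.1332 5.9210 11.6567 1.3127] k=[15 41 3 2 16 0]
t=11: x=[14.5824 37.9918 3.7891 2.3425 15.3531 0.4120] k=[11 39 4 0 11 5]
t=12: x=[10.8667 36.0447 4.6111 0.3698 10.6505 5.2962] k=[11 31 8 1 6 9]
t=13: x=[10.6792 28.6924 8.1224 1.2820 5.9947 9.1680] k=[10 31 6 0 5 5]
t=14: x=[9.7661 28.6192 6.2566 0.2712 4.9121 5.1422] k=[6 29 4 2 6 8]
t=15: x=[6.0813 26.6212 4.4176 2.1205 5.9947 8.1688] k=[6 24 0 6 7 4]
t=16: x=[5.9651 21.9135 0.7232 5.7976 6.9513 4.1921] k=[10 22 2 6 4 8]
t=17: x=[9.5555 20.2216 2.5088 5.7729 4.1818 8.1176] k=[13 20 0 3 3 4]
t=18: x=[12.2514 18.4126 0.5544 2.8852 3.0485 4.0893] k=[9 19 3 5 7 0]
t=19: x=[8.5741 17.4735 3.3300 4.9335 6.8255 0.1802] k=[14 19 0 8 2 0]
t=20: x=[13.1450 17.5217 0.6509 7.5511 2.1164 0.0515] k=[9 18 0 7 2 0]
t=21: x=[8.5507 16.4875 0.6026 6.6125 2.0912 0.0515] k=[6 13 1 2 2 0]
t=22: x=[5.7095 11.8858 1.2779 1.9479 1.9653 0.0515] k=[3 11 2 3 0 1]
t=23: x=[2.9516 10.0238 2.1708 2.8606 0.1008 1.0040] k=[1 13 4 2 4 0]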